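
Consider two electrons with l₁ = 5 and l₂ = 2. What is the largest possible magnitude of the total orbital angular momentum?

Angular momentum addition gives L = |l₁ − l₂|, …, l₁ + l₂.
So L can be 3, 4, 5, 6, 7.
The largest magnitude corresponds to L = 7: |L_tot| = ℏ√(7·8) = 2√14 ℏ.

|L_tot|_max = 2√14 ℏ ≈ 7.483ℏ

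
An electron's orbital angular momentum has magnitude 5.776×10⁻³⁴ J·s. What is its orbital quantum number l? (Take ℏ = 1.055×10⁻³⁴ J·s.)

l = 5

|L|/ℏ = (5.776×10⁻³⁴)/(1.055×10⁻³⁴) ≈ 5.475.
Set l(l+1) = 29.97; the integer solution is l = 5.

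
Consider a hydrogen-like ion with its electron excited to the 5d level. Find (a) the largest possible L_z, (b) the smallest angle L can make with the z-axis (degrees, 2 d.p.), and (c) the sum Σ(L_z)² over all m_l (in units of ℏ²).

L_z,max = 2ℏ; θ_min ≈ 35.26°; Σ(L_z)² = 10 ℏ²

The 5d level has l = 2.
L_z,max = lℏ = 2ℏ.
cos θ_min = 2/√6, so θ_min ≈ 35.26°.
Σ m_l² = 10, so Σ(L_z)² = 10 ℏ².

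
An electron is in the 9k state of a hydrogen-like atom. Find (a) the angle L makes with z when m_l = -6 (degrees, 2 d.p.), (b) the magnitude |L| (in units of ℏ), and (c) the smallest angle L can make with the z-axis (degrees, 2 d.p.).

θ(m_l=-6) ≈ 143.30°; |L| = 2√14 ℏ ≈ 7.483ℏ; θ_min ≈ 20.70°

For 9k, l = 7.
For m_l = -6: cos θ = -6/√56, θ ≈ 143.30°.
|L| = ℏ√(7·8) = 2√14 ℏ ≈ 7.483ℏ.
cos θ_min = 7/√56, so θ_min ≈ 20.70°.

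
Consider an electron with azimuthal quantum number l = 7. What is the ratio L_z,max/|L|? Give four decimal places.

|L| = 2√14 ℏ ≈ 7.4833ℏ, while L_z,max = lℏ = 7ℏ.
L_z,max/|L| = 7/√56 = 0.9354.

L_z,max/|L| = 0.9354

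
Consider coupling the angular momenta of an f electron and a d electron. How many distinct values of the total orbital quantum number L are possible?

The total orbital quantum number L ranges from |l₁ − l₂| to l₁ + l₂ in integer steps.
L ∈ {1, 2, 3, 4, 5}.
That is 5 values.

5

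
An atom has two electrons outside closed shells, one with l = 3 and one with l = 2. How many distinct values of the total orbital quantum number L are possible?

The total orbital quantum number L ranges from |l₁ − l₂| to l₁ + l₂ in integer steps.
Allowed values: L = 1, 2, 3, 4, 5.
That is 5 values.

5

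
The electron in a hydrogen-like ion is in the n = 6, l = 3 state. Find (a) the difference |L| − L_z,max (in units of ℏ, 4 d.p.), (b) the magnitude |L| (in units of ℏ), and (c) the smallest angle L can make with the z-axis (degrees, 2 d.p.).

|L|−L_z,max ≈ 0.4641ℏ; |L| = 2√3 ℏ ≈ 3.464ℏ; θ_min ≈ 30.00°

|L| − L_z,max = (2√3 − 3)ℏ ≈ 0.4641ℏ.
|L| = ℏ√(3·4) = 2√3 ℏ ≈ 3.464ℏ.
cos θ_min = 3/√12, so θ_min ≈ 30.00°.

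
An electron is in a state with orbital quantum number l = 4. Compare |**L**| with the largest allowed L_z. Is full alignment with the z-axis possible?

|L| = 2√5 ℏ ≈ 4.4721ℏ, while L_z,max = lℏ = 4ℏ.
Since |L| > L_z,max, the vector can never point exactly along z; the closest it comes is θ_min = arccos(4/√20) ≈ 26.6°.

No: L_z,max = 4ℏ < |L| = 2√5 ℏ ≈ 4.472ℏ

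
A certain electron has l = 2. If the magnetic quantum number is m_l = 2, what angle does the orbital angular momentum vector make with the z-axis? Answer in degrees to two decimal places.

θ ≈ 35.26°

|L|² = l(l+1)ℏ² = 6ℏ², so |L| = √6 ℏ.
L_z = m_l ℏ = 2ℏ.
cos θ = L_z/|L| = 2/√6, so θ ≈ 35.26°.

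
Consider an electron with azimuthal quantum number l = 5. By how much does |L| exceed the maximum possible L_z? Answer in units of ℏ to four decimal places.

|L| = √30 ℏ ≈ 5.4772ℏ, while L_z,max = lℏ = 5ℏ.
The difference is (√30 − 5)ℏ ≈ 0.4772ℏ.

|L| − L_z,max ≈ 0.4772ℏ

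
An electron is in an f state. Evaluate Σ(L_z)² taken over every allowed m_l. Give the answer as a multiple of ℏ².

An f state has l = 3.
m_l runs from −3 to 3, i.e. {-3, -2, -1, 0, 1, 2, 3}.
Σ m_l² = 2·(1 + 4 + 9) = 28.

Σ(L_z)² = 28 ℏ²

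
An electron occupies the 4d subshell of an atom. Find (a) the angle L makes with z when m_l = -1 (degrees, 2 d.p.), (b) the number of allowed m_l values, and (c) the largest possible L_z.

For 4d, l = 2.
For m_l = -1: cos θ = -1/√6, θ ≈ 114.09°.
There are 2l+1 = 5 values of m_l.
L_z,max = lℏ = 2ℏ.

θ(m_l=-1) ≈ 114.09°; 5 values; L_z,max = 2ℏ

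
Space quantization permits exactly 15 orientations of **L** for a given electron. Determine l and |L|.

15 = 2l + 1, so l = (15−1)/2 = 7.
Then |L| = √(l(l+1)) ℏ = 2√14 ℏ.

l = 7, |L| = 2√14 ℏ ≈ 7.483ℏ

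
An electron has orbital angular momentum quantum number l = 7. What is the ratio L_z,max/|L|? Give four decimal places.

L_z,max/|L| = 0.9354

|L| = 2√14 ℏ ≈ 7.4833ℏ, while L_z,max = lℏ = 7ℏ.
L_z,max/|L| = 7/√56 = 0.9354.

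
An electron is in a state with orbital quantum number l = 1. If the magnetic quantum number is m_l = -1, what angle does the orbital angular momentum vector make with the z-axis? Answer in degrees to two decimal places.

|L|² = l(l+1)ℏ² = 2ℏ², so |L| = √2 ℏ.
L_z = m_l ℏ = −1ℏ.
cos θ = L_z/|L| = -1/√2, so θ ≈ 135.00°.

θ ≈ 135.00°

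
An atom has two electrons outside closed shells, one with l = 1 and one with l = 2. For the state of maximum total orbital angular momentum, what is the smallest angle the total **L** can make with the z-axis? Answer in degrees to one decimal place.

By the triangle rule, |l₁ − l₂| ≤ L ≤ l₁ + l₂.
L ∈ {1, 2, 3}.
The maximum is L = 3, with |L_tot| = ℏ√(3·4) = 2√3 ℏ.
The minimum angle with z is arccos(3/√12) ≈ 30.0°.

θ_min ≈ 30.0°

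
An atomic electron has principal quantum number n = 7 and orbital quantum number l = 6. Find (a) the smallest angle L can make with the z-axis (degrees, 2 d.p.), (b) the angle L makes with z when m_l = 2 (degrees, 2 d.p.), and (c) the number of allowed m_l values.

cos θ_min = 6/√42, so θ_min ≈ 22.21°.
For m_l = 2: cos θ = 2/√42, θ ≈ 72.02°.
There are 2l+1 = 13 values of m_l.

θ_min ≈ 22.21°; θ(m_l=2) ≈ 72.02°; 13 values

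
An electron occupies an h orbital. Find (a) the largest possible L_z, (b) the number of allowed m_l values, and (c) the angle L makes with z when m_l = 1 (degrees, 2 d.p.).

L_z,max = 5ℏ; 11 values; θ(m_l=1) ≈ 79.48°

The letter h corresponds to l = 5.
L_z,max = lℏ = 5ℏ.
There are 2l+1 = 11 values of m_l.
For m_l = 1: cos θ = 1/√30, θ ≈ 79.48°.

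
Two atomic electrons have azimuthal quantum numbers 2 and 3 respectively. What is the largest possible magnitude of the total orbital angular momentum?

|L_tot|_max = √30 ℏ ≈ 5.477ℏ

The total orbital quantum number L ranges from |l₁ − l₂| to l₁ + l₂ in integer steps.
L ∈ {1, 2, 3, 4, 5}.
The largest magnitude corresponds to L = 5: |L_tot| = ℏ√(5·6) = √30 ℏ.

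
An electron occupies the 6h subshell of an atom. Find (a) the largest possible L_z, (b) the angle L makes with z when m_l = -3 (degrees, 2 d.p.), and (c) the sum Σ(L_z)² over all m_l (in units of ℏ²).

6h means n = 6, l = 5.
L_z,max = lℏ = 5ℏ.
For m_l = -3: cos θ = -3/√30, θ ≈ 123.21°.
Σ m_l² = 110, so Σ(L_z)² = 110 ℏ².

L_z,max = 5ℏ; θ(m_l=-3) ≈ 123.21°; Σ(L_z)² = 110 ℏ²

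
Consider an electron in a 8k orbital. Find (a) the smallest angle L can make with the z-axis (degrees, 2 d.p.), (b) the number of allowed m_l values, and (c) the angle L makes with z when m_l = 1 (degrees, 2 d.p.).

The 8k subshell has l = 7.
cos θ_min = 7/√56, so θ_min ≈ 20.70°.
There are 2l+1 = 15 values of m_l.
For m_l = 1: cos θ = 1/√56, θ ≈ 82.32°.

θ_min ≈ 20.70°; 15 values; θ(m_l=1) ≈ 82.32°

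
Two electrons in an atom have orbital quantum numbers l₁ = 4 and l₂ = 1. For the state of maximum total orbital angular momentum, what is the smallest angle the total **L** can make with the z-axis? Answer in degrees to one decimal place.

The total orbital quantum number L ranges from |l₁ − l₂| to l₁ + l₂ in integer steps.
L ∈ {3, 4, 5}.
The maximum is L = 5, with |L_tot| = ℏ√(5·6) = √30 ℏ.
The minimum angle with z is arccos(5/√30) ≈ 24.1°.

θ_min ≈ 24.1°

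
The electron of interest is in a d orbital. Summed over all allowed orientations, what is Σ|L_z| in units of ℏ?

Σ|L_z| = 6 ℏ

A d state has l = 2.
m_l runs from −2 to 2, i.e. {-2, -1, 0, 1, 2}.
Σ|m_l| = 2·2(2+1)/2 = 6.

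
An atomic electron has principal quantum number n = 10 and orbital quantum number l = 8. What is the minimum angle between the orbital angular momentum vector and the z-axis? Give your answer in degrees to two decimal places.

|L| = √(l(l+1)) ℏ = 6√2 ℏ.
The smallest angle corresponds to the largest L_z, i.e. m_l = l = 8, giving L_z = 8ℏ.
cos θ_min = 8/√72, so θ_min ≈ 19.47°.

θ_min ≈ 19.47°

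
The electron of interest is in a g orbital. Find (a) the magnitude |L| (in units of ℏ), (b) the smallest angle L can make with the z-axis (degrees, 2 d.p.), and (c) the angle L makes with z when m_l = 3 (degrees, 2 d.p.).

G corresponds to l = 4.
|L| = ℏ√(4·5) = 2√5 ℏ ≈ 4.472ℏ.
cos θ_min = 4/√20, so θ_min ≈ 26.57°.
For m_l = 3: cos θ = 3/√20, θ ≈ 47.87°.

|L| = 2√5 ℏ ≈ 4.472ℏ; θ_min ≈ 26.57°; θ(m_l=3) ≈ 47.87°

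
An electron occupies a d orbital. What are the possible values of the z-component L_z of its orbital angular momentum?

L_z ∈ {−2ℏ, −ℏ, 0, ℏ, 2ℏ}

The letter d corresponds to l = 2.
L_z = m_l ℏ with m_l ranging from −l to +l in integer steps.
For l = 2: m_l ∈ {-2, -1, 0, 1, 2}.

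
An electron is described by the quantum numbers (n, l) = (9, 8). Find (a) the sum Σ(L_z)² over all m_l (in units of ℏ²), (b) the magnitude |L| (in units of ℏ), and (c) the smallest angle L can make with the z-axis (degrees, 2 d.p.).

Σ m_l² = 408, so Σ(L_z)² = 408 ℏ².
|L| = ℏ√(8·9) = 6√2 ℏ ≈ 8.485ℏ.
cos θ_min = 8/√72, so θ_min ≈ 19.47°.

Σ(L_z)² = 408 ℏ²; |L| = 6√2 ℏ ≈ 8.485ℏ; θ_min ≈ 19.47°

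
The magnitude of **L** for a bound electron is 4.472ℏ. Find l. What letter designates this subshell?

l = 4 (g orbital)

(|L|/ℏ)² = l(l+1) = 20.
Solving: l = 4.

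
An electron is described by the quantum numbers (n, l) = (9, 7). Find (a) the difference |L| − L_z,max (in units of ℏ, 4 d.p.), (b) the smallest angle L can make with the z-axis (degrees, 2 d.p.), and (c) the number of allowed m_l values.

|L|−L_z,max ≈ 0.4833ℏ; θ_min ≈ 20.70°; 15 values

|L| − L_z,max = (2√14 − 7)ℏ ≈ 0.4833ℏ.
cos θ_min = 7/√56, so θ_min ≈ 20.70°.
There are 2l+1 = 15 values of m_l.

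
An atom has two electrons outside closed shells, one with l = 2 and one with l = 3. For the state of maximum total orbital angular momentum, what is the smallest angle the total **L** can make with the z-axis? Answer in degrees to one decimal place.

θ_min ≈ 24.1°

The total orbital quantum number L ranges from |l₁ − l₂| to l₁ + l₂ in integer steps.
L ∈ {1, 2, 3, 4, 5}.
The maximum is L = 5, with |L_tot| = ℏ√(5·6) = √30 ℏ.
The minimum angle with z is arccos(5/√30) ≈ 24.1°.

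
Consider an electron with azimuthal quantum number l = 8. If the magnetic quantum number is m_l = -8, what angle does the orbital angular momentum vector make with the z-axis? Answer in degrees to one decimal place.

θ ≈ 160.5°

|L| = ℏ√(l(l+1)) = 6√2 ℏ.
L_z = m_l ℏ = −8ℏ.
cos θ = L_z/|L| = -8/√72, so θ ≈ 160.5°.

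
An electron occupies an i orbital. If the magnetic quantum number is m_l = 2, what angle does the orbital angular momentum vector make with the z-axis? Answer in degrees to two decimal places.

θ ≈ 72.02°

The letter i corresponds to l = 6.
|L| = √(l(l+1)) ℏ = √42 ℏ.
L_z = m_l ℏ = 2ℏ.
cos θ = L_z/|L| = 2/√42, so θ ≈ 72.02°.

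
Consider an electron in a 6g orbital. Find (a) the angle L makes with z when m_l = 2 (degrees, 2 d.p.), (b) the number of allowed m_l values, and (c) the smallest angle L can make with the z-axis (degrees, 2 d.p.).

The 6g subshell has l = 4.
For m_l = 2: cos θ = 2/√20, θ ≈ 63.43°.
There are 2l+1 = 9 values of m_l.
cos θ_min = 4/√20, so θ_min ≈ 26.57°.

θ(m_l=2) ≈ 63.43°; 9 values; θ_min ≈ 26.57°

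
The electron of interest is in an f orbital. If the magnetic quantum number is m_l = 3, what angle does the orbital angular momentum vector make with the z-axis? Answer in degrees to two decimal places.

θ ≈ 30.00°

For an f orbital, l = 3.
|L| = ℏ√(l(l+1)) = 2√3 ℏ.
L_z = m_l ℏ = 3ℏ.
cos θ = L_z/|L| = 3/√12, so θ ≈ 30.00°.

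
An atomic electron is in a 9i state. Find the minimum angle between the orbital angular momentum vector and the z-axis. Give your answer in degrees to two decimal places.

The 9i subshell has l = 6.
|L|² = l(l+1)ℏ² = 42ℏ², so |L| = √42 ℏ.
The smallest angle corresponds to the largest L_z, i.e. m_l = l = 6, giving L_z = 6ℏ.
cos θ_min = 6/√42, so θ_min ≈ 22.21°.

θ_min ≈ 22.21°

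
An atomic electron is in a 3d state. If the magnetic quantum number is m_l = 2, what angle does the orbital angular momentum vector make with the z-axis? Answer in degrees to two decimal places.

For 3d, l = 2.
|L| = √(l(l+1)) ℏ = √6 ℏ.
L_z = m_l ℏ = 2ℏ.
cos θ = L_z/|L| = 2/√6, so θ ≈ 35.26°.

θ ≈ 35.26°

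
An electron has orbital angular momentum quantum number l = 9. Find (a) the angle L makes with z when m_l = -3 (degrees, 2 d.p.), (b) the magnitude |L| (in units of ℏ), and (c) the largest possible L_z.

θ(m_l=-3) ≈ 108.43°; |L| = 3√10 ℏ ≈ 9.487ℏ; L_z,max = 9ℏ

For m_l = -3: cos θ = -3/√90, θ ≈ 108.43°.
|L| = ℏ√(9·10) = 3√10 ℏ ≈ 9.487ℏ.
L_z,max = lℏ = 9ℏ.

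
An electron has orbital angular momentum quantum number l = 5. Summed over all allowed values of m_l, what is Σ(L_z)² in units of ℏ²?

m_l runs from −5 to 5, i.e. {-5, -4, -3, -2, -1, 0, 1, 2, 3, 4, 5}.
Summing m² from −5 to 5: Σ m_l² = 110.

Σ(L_z)² = 110 ℏ²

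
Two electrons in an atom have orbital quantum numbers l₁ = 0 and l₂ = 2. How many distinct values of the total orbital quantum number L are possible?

1

The total orbital quantum number L ranges from |l₁ − l₂| to l₁ + l₂ in integer steps.
Allowed values: L = 2.
That is 1 value.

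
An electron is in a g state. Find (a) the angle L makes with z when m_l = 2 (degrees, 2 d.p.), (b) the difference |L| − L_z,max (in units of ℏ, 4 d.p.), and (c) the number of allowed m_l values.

θ(m_l=2) ≈ 63.43°; |L|−L_z,max ≈ 0.4721ℏ; 9 values

G corresponds to l = 4.
For m_l = 2: cos θ = 2/√20, θ ≈ 63.43°.
|L| − L_z,max = (2√5 − 4)ℏ ≈ 0.4721ℏ.
There are 2l+1 = 9 values of m_l.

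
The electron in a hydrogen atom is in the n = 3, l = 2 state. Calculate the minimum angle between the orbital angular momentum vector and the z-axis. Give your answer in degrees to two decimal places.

θ_min ≈ 35.26°

|L| = ℏ√(l(l+1)) = √6 ℏ.
The smallest angle corresponds to the largest L_z, i.e. m_l = l = 2, giving L_z = 2ℏ.
cos θ_min = 2/√6, so θ_min ≈ 35.26°.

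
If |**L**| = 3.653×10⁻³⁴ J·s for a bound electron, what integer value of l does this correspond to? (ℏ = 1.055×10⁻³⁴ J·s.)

l = 3

Dividing by ℏ: |L|/ℏ ≈ 3.463.
l(l+1) ≈ 3.463² ≈ 11.99, so l = 3.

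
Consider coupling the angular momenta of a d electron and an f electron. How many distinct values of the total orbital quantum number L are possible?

5

L runs from |2 − 3| = 1 to 2 + 3 = 5.
Allowed values: L = 1, 2, 3, 4, 5.
That is 5 values.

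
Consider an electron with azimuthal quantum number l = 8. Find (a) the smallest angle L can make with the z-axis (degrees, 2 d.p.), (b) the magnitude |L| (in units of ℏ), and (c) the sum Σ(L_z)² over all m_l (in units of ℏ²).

cos θ_min = 8/√72, so θ_min ≈ 19.47°.
|L| = ℏ√(8·9) = 6√2 ℏ ≈ 8.485ℏ.
Σ m_l² = 408, so Σ(L_z)² = 408 ℏ².

θ_min ≈ 19.47°; |L| = 6√2 ℏ ≈ 8.485ℏ; Σ(L_z)² = 408 ℏ²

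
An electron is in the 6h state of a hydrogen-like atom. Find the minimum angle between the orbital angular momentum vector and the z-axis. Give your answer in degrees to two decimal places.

For 6h, l = 5.
|L|² = l(l+1)ℏ² = 30ℏ², so |L| = √30 ℏ.
The smallest angle corresponds to the largest L_z, i.e. m_l = l = 5, giving L_z = 5ℏ.
cos θ_min = 5/√30, so θ_min ≈ 24.09°.

θ_min ≈ 24.09°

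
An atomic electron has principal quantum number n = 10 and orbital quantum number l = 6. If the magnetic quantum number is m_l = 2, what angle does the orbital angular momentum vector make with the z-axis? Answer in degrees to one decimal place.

|L| = √(l(l+1)) ℏ = √42 ℏ.
L_z = m_l ℏ = 2ℏ.
cos θ = L_z/|L| = 2/√42, so θ ≈ 72.0°.

θ ≈ 72.0°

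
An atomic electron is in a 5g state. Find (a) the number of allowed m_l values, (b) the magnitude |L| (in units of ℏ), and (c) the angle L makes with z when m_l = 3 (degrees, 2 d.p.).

The 5g subshell has l = 4.
There are 2l+1 = 9 values of m_l.
|L| = ℏ√(4·5) = 2√5 ℏ ≈ 4.472ℏ.
For m_l = 3: cos θ = 3/√20, θ ≈ 47.87°.

9 values; |L| = 2√5 ℏ ≈ 4.472ℏ; θ(m_l=3) ≈ 47.87°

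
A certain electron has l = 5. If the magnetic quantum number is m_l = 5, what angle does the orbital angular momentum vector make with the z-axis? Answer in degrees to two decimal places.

|L| = ℏ√(l(l+1)) = √30 ℏ.
L_z = m_l ℏ = 5ℏ.
cos θ = L_z/|L| = 5/√30, so θ ≈ 24.09°.

θ ≈ 24.09°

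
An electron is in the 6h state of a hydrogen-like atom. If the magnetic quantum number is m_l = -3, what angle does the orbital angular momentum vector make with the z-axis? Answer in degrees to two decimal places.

For 6h, l = 5.
|L|² = l(l+1)ℏ² = 30ℏ², so |L| = √30 ℏ.
L_z = m_l ℏ = −3ℏ.
cos θ = L_z/|L| = -3/√30, so θ ≈ 123.21°.

θ ≈ 123.21°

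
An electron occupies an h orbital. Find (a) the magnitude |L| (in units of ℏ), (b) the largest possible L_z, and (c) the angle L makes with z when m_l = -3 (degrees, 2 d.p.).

|L| = √30 ℏ ≈ 5.477ℏ; L_z,max = 5ℏ; θ(m_l=-3) ≈ 123.21°

An h state has l = 5.
|L| = ℏ√(5·6) = √30 ℏ ≈ 5.477ℏ.
L_z,max = lℏ = 5ℏ.
For m_l = -3: cos θ = -3/√30, θ ≈ 123.21°.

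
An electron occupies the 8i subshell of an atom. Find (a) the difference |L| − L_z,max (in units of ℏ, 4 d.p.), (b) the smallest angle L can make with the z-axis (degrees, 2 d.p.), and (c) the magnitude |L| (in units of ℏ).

The 8i subshell has l = 6.
|L| − L_z,max = (√42 − 6)ℏ ≈ 0.4807ℏ.
cos θ_min = 6/√42, so θ_min ≈ 22.21°.
|L| = ℏ√(6·7) = √42 ℏ ≈ 6.481ℏ.

|L|−L_z,max ≈ 0.4807ℏ; θ_min ≈ 22.21°; |L| = √42 ℏ ≈ 6.481ℏ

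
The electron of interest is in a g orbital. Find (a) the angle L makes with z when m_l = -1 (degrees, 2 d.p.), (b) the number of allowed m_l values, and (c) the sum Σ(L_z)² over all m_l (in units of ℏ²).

The letter g corresponds to l = 4.
For m_l = -1: cos θ = -1/√20, θ ≈ 102.92°.
There are 2l+1 = 9 values of m_l.
Σ m_l² = 60, so Σ(L_z)² = 60 ℏ².

θ(m_l=-1) ≈ 102.92°; 9 values; Σ(L_z)² = 60 ℏ²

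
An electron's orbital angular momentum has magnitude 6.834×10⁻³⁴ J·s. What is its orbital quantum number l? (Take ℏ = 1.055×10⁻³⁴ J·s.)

l = 6

Dividing by ℏ: |L|/ℏ ≈ 6.478.
Set l(l+1) = 41.96; the integer solution is l = 6.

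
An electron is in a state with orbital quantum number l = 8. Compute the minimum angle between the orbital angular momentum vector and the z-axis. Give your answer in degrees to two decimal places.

|L|² = l(l+1)ℏ² = 72ℏ², so |L| = 6√2 ℏ.
The smallest angle corresponds to the largest L_z, i.e. m_l = l = 8, giving L_z = 8ℏ.
cos θ_min = 8/√72, so θ_min ≈ 19.47°.

θ_min ≈ 19.47°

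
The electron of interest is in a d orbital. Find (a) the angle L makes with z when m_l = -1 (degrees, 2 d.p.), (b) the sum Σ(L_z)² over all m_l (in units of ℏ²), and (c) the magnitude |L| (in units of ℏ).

D corresponds to l = 2.
For m_l = -1: cos θ = -1/√6, θ ≈ 114.09°.
Σ m_l² = 10, so Σ(L_z)² = 10 ℏ².
|L| = ℏ√(2·3) = √6 ℏ ≈ 2.449ℏ.

θ(m_l=-1) ≈ 114.09°; Σ(L_z)² = 10 ℏ²; |L| = √6 ℏ ≈ 2.449ℏ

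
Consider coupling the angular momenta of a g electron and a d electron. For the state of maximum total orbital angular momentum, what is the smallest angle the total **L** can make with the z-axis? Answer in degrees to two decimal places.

By the triangle rule, |l₁ − l₂| ≤ L ≤ l₁ + l₂.
Allowed values: L = 2, 3, 4, 5, 6.
The maximum is L = 6, with |L_tot| = ℏ√(6·7) = √42 ℏ.
The minimum angle with z is arccos(6/√42) ≈ 22.21°.

θ_min ≈ 22.21°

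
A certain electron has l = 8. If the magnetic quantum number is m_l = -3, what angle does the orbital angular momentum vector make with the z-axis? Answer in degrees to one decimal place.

|L| = √(l(l+1)) ℏ = 6√2 ℏ.
L_z = m_l ℏ = −3ℏ.
cos θ = L_z/|L| = -3/√72, so θ ≈ 110.7°.

θ ≈ 110.7°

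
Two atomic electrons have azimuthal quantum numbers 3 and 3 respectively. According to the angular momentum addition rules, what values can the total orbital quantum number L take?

The total orbital quantum number L ranges from |l₁ − l₂| to l₁ + l₂ in integer steps.
Allowed values: L = 0, 1, 2, 3, 4, 5, 6.

L = 0, 1, 2, 3, 4, 5, 6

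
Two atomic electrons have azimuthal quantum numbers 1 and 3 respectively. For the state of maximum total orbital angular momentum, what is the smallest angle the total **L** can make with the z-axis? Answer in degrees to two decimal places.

θ_min ≈ 26.57°

By the triangle rule, |l₁ − l₂| ≤ L ≤ l₁ + l₂.
Allowed values: L = 2, 3, 4.
The maximum is L = 4, with |L_tot| = ℏ√(4·5) = 2√5 ℏ.
The minimum angle with z is arccos(4/√20) ≈ 26.57°.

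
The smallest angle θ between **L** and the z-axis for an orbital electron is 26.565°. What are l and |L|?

cos²θ_min = l/(l+1) = 0.8000.
l = cos²θ/sin²θ ≈ 4.
Then |L| = ℏ√(4·5) = 2√5 ℏ.

l = 4, |L| = 2√5 ℏ ≈ 4.472ℏ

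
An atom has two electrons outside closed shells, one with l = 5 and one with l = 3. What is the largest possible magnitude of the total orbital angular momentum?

|L_tot|_max = 6√2 ℏ ≈ 8.485ℏ

The total orbital quantum number L ranges from |l₁ − l₂| to l₁ + l₂ in integer steps.
Allowed values: L = 2, 3, 4, 5, 6, 7, 8.
The largest magnitude corresponds to L = 8: |L_tot| = ℏ√(8·9) = 6√2 ℏ.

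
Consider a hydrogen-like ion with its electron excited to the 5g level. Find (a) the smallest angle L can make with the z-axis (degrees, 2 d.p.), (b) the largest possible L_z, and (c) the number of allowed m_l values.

θ_min ≈ 26.57°; L_z,max = 4ℏ; 9 values

The 5g level has l = 4.
cos θ_min = 4/√20, so θ_min ≈ 26.57°.
L_z,max = lℏ = 4ℏ.
There are 2l+1 = 9 values of m_l.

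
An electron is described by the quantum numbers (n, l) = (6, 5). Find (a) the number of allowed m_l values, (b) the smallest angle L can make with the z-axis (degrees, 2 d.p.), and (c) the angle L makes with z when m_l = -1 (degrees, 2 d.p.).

11 values; θ_min ≈ 24.09°; θ(m_l=-1) ≈ 100.52°

There are 2l+1 = 11 values of m_l.
cos θ_min = 5/√30, so θ_min ≈ 24.09°.
For m_l = -1: cos θ = -1/√30, θ ≈ 100.52°.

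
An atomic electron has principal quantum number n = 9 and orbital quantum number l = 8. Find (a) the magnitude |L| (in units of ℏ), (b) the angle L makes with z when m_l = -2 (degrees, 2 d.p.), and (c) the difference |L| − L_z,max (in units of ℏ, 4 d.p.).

|L| = ℏ√(8·9) = 6√2 ℏ ≈ 8.485ℏ.
For m_l = -2: cos θ = -2/√72, θ ≈ 103.63°.
|L| − L_z,max = (6√2 − 8)ℏ ≈ 0.4853ℏ.

|L| = 6√2 ℏ ≈ 8.485ℏ; θ(m_l=-2) ≈ 103.63°; |L|−L_z,max ≈ 0.4853ℏ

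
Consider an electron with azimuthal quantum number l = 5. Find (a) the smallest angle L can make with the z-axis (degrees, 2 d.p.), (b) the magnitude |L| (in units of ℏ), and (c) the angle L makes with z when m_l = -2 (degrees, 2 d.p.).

θ_min ≈ 24.09°; |L| = √30 ℏ ≈ 5.477ℏ; θ(m_l=-2) ≈ 111.42°

cos θ_min = 5/√30, so θ_min ≈ 24.09°.
|L| = ℏ√(5·6) = √30 ℏ ≈ 5.477ℏ.
For m_l = -2: cos θ = -2/√30, θ ≈ 111.42°.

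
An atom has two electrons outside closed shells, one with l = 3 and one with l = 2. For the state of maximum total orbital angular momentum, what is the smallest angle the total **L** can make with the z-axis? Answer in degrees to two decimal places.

Angular momentum addition gives L = |l₁ − l₂|, …, l₁ + l₂.
Allowed values: L = 1, 2, 3, 4, 5.
The maximum is L = 5, with |L_tot| = ℏ√(5·6) = √30 ℏ.
The minimum angle with z is arccos(5/√30) ≈ 24.09°.

θ_min ≈ 24.09°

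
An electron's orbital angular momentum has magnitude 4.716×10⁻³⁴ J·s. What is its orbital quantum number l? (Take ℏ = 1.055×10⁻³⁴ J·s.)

Dividing by ℏ: |L|/ℏ ≈ 4.470.
Set l(l+1) = 19.98; the integer solution is l = 4.

l = 4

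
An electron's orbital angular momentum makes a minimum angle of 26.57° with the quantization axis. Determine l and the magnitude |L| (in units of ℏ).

l = 4, |L| = 2√5 ℏ ≈ 4.472ℏ

At minimum angle, m_l = l, so cos θ = l/√(l(l+1)); cos²θ = l/(l+1) = 0.7999.
Solving: l = 4.
Then |L| = ℏ√(4·5) = 2√5 ℏ.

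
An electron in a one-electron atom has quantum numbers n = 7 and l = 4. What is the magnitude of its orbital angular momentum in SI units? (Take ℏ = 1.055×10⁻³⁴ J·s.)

|L| = 4.718×10⁻³⁴ J·s

|L| = ℏ√(l(l+1)) = ℏ√(4·5) = 2√5 ℏ
Numerically, |L| = 4.472 × (1.055×10⁻³⁴ J·s) = 4.718×10⁻³⁴ J·s.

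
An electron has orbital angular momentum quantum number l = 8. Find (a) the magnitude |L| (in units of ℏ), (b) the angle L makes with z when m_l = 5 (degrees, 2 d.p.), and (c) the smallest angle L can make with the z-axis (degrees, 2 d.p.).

|L| = 6√2 ℏ ≈ 8.485ℏ; θ(m_l=5) ≈ 53.90°; θ_min ≈ 19.47°

|L| = ℏ√(8·9) = 6√2 ℏ ≈ 8.485ℏ.
For m_l = 5: cos θ = 5/√72, θ ≈ 53.90°.
cos θ_min = 8/√72, so θ_min ≈ 19.47°.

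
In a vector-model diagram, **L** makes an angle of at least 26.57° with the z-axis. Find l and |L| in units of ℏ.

cos θ_min = l/√(l(l+1)) = √(l/(l+1)), so l/(l+1) = cos²(26.57°) = 0.7999.
Solving: l = 4.
Then |L| = ℏ√(4·5) = 2√5 ℏ.

l = 4, |L| = 2√5 ℏ ≈ 4.472ℏ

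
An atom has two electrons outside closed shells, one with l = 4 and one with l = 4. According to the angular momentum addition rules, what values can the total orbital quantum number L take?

L runs from |4 − 4| = 0 to 4 + 4 = 8.
So L can be 0, 1, 2, 3, 4, 5, 6, 7, 8.

L = 0, 1, 2, 3, 4, 5, 6, 7, 8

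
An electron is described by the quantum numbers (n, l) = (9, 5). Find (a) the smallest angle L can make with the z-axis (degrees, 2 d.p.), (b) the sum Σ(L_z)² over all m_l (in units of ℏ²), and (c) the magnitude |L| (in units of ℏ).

θ_min ≈ 24.09°; Σ(L_z)² = 110 ℏ²; |L| = √30 ℏ ≈ 5.477ℏ

cos θ_min = 5/√30, so θ_min ≈ 24.09°.
Σ m_l² = 110, so Σ(L_z)² = 110 ℏ².
|L| = ℏ√(5·6) = √30 ℏ ≈ 5.477ℏ.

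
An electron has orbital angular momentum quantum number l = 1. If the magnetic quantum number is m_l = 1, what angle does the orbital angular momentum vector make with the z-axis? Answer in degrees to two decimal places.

|L|² = l(l+1)ℏ² = 2ℏ², so |L| = √2 ℏ.
L_z = m_l ℏ = 1ℏ.
cos θ = L_z/|L| = 1/√2, so θ ≈ 45.00°.

θ ≈ 45.00°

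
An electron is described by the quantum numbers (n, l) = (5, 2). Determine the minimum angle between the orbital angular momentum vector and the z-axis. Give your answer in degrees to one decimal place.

θ_min ≈ 35.3°

|L| = ℏ√(l(l+1)) = √6 ℏ.
The smallest angle corresponds to the largest L_z, i.e. m_l = l = 2, giving L_z = 2ℏ.
cos θ_min = 2/√6, so θ_min ≈ 35.3°.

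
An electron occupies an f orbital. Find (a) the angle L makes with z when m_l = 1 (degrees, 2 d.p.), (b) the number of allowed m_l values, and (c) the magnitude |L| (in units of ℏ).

θ(m_l=1) ≈ 73.22°; 7 values; |L| = 2√3 ℏ ≈ 3.464ℏ

For an f orbital, l = 3.
For m_l = 1: cos θ = 1/√12, θ ≈ 73.22°.
There are 2l+1 = 7 values of m_l.
|L| = ℏ√(3·4) = 2√3 ℏ ≈ 3.464ℏ.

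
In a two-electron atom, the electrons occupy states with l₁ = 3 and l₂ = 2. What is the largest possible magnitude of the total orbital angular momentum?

|L_tot|_max = √30 ℏ ≈ 5.477ℏ

The total orbital quantum number L ranges from |l₁ − l₂| to l₁ + l₂ in integer steps.
Allowed values: L = 1, 2, 3, 4, 5.
The largest magnitude corresponds to L = 5: |L_tot| = ℏ√(5·6) = √30 ℏ.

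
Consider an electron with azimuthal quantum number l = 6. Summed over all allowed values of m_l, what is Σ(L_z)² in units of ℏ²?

Σ(L_z)² = 182 ℏ²

The allowed m_l values are -6, -5, -4, -3, -2, -1, 0, 1, 2, 3, 4, 5, 6.
Summing m² from −6 to 6: Σ m_l² = 182.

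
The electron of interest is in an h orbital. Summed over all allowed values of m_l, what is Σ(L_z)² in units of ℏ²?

The letter h corresponds to l = 5.
m_l ∈ {-5, -4, -3, -2, -1, 0, 1, 2, 3, 4, 5}.
Σ m_l² = 2·(1 + 4 + 9 + 16 + 25) = 110.

Σ(L_z)² = 110 ℏ²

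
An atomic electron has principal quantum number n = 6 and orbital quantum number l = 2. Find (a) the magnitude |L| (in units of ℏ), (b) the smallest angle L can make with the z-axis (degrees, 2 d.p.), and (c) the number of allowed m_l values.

|L| = ℏ√(2·3) = √6 ℏ ≈ 2.449ℏ.
cos θ_min = 2/√6, so θ_min ≈ 35.26°.
There are 2l+1 = 5 values of m_l.

|L| = √6 ℏ ≈ 2.449ℏ; θ_min ≈ 35.26°; 5 values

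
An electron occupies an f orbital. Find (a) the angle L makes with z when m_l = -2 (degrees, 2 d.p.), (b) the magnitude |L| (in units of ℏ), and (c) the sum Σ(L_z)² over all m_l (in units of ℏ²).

θ(m_l=-2) ≈ 125.26°; |L| = 2√3 ℏ ≈ 3.464ℏ; Σ(L_z)² = 28 ℏ²

For an f orbital, l = 3.
For m_l = -2: cos θ = -2/√12, θ ≈ 125.26°.
|L| = ℏ√(3·4) = 2√3 ℏ ≈ 3.464ℏ.
Σ m_l² = 28, so Σ(L_z)² = 28 ℏ².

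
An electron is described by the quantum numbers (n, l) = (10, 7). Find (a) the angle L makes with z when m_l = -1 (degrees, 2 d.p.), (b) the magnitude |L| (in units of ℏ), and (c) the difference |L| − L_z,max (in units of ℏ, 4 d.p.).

θ(m_l=-1) ≈ 97.68°; |L| = 2√14 ℏ ≈ 7.483ℏ; |L|−L_z,max ≈ 0.4833ℏ

For m_l = -1: cos θ = -1/√56, θ ≈ 97.68°.
|L| = ℏ√(7·8) = 2√14 ℏ ≈ 7.483ℏ.
|L| − L_z,max = (2√14 − 7)ℏ ≈ 0.4833ℏ.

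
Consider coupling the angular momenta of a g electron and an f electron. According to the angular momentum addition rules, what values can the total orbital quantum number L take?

L = 1, 2, 3, 4, 5, 6, 7

The total orbital quantum number L ranges from |l₁ − l₂| to l₁ + l₂ in integer steps.
L ∈ {1, 2, 3, 4, 5, 6, 7}.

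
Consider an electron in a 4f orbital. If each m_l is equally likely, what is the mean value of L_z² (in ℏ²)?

4f means n = 4, l = 3.
The allowed m_l values are -3, -2, -1, 0, 1, 2, 3.
⟨L_z²⟩ = ℏ²·l(l+1)/3 = 4ℏ².

⟨L_z²⟩ = 4 ℏ²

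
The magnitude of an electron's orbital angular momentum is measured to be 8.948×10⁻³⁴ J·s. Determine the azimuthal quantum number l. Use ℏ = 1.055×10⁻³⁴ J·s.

l = 8

Dividing by ℏ: |L|/ℏ ≈ 8.482.
l(l+1) ≈ 8.482² ≈ 71.94, so l = 8.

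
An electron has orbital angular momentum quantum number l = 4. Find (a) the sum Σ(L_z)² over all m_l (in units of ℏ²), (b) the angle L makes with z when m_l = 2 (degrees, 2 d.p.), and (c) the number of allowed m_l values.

Σ(L_z)² = 60 ℏ²; θ(m_l=2) ≈ 63.43°; 9 values

Σ m_l² = 60, so Σ(L_z)² = 60 ℏ².
For m_l = 2: cos θ = 2/√20, θ ≈ 63.43°.
There are 2l+1 = 9 values of m_l.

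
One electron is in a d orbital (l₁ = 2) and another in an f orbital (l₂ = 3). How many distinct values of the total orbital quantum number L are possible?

5

L runs from |2 − 3| = 1 to 2 + 3 = 5.
L ∈ {1, 2, 3, 4, 5}.
That is 5 values.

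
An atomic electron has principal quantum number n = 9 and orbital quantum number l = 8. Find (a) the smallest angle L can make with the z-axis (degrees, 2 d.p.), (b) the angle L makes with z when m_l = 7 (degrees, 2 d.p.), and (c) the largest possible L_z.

cos θ_min = 8/√72, so θ_min ≈ 19.47°.
For m_l = 7: cos θ = 7/√72, θ ≈ 34.42°.
L_z,max = lℏ = 8ℏ.

θ_min ≈ 19.47°; θ(m_l=7) ≈ 34.42°; L_z,max = 8ℏ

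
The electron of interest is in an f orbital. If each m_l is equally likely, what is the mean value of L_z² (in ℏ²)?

For an f orbital, l = 3.
m_l ∈ {-3, -2, -1, 0, 1, 2, 3}.
⟨L_z²⟩ = ℏ²·l(l+1)/3 = 4ℏ².

⟨L_z²⟩ = 4 ℏ²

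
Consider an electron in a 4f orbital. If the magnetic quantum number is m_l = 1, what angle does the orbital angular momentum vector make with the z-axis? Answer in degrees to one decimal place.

For 4f, l = 3.
|L|² = l(l+1)ℏ² = 12ℏ², so |L| = 2√3 ℏ.
L_z = m_l ℏ = 1ℏ.
cos θ = L_z/|L| = 1/√12, so θ ≈ 73.2°.

θ ≈ 73.2°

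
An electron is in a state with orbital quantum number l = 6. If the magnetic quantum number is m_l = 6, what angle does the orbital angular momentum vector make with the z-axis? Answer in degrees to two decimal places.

θ ≈ 22.21°

|L| = ℏ√(l(l+1)) = √42 ℏ.
L_z = m_l ℏ = 6ℏ.
cos θ = L_z/|L| = 6/√42, so θ ≈ 22.21°.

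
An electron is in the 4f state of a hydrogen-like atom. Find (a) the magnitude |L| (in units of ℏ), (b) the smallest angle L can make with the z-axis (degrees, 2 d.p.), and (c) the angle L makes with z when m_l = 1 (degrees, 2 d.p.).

|L| = 2√3 ℏ ≈ 3.464ℏ; θ_min ≈ 30.00°; θ(m_l=1) ≈ 73.22°

For 4f, l = 3.
|L| = ℏ√(3·4) = 2√3 ℏ ≈ 3.464ℏ.
cos θ_min = 3/√12, so θ_min ≈ 30.00°.
For m_l = 1: cos θ = 1/√12, θ ≈ 73.22°.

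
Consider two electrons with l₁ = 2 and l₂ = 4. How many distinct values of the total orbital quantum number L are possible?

L runs from |2 − 4| = 2 to 2 + 4 = 6.
So L can be 2, 3, 4, 5, 6.
That is 5 values.

5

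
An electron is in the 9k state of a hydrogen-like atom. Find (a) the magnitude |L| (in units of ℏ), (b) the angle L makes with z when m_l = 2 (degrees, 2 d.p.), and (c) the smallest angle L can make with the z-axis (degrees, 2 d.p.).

|L| = 2√14 ℏ ≈ 7.483ℏ; θ(m_l=2) ≈ 74.50°; θ_min ≈ 20.70°

The 9k subshell has l = 7.
|L| = ℏ√(7·8) = 2√14 ℏ ≈ 7.483ℏ.
For m_l = 2: cos θ = 2/√56, θ ≈ 74.50°.
cos θ_min = 7/√56, so θ_min ≈ 20.70°.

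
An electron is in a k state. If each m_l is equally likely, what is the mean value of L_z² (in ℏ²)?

⟨L_z²⟩ = 18.67 ℏ²

A k state has l = 7.
m_l runs from −7 to 7, i.e. {-7, -6, -5, -4, -3, -2, -1, 0, 1, 2, 3, 4, 5, 6, 7}.
⟨L_z²⟩ = ℏ²·(Σ m_l²)/(2l+1) = ℏ²·280/15 = 18.67ℏ².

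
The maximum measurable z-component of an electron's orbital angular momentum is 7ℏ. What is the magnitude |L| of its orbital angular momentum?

Since max m_l = l, l = 7.
Then |L| = ℏ√(7·8) = 2√14 ℏ.

|L| = 2√14 ℏ ≈ 7.483ℏ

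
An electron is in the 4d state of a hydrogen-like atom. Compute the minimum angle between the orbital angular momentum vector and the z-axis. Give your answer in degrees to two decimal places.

θ_min ≈ 35.26°

For 4d, l = 2.
|L| = √(l(l+1)) ℏ = √6 ℏ.
The smallest angle corresponds to the largest L_z, i.e. m_l = l = 2, giving L_z = 2ℏ.
cos θ_min = 2/√6, so θ_min ≈ 35.26°.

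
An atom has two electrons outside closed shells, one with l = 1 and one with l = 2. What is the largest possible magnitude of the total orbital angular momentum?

|L_tot|_max = 2√3 ℏ ≈ 3.464ℏ

Angular momentum addition gives L = |l₁ − l₂|, …, l₁ + l₂.
L ∈ {1, 2, 3}.
The largest magnitude corresponds to L = 3: |L_tot| = ℏ√(3·4) = 2√3 ℏ.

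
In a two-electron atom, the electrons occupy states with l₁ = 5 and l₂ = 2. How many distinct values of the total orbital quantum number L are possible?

L runs from |5 − 2| = 3 to 5 + 2 = 7.
So L can be 3, 4, 5, 6, 7.
That is 5 values.

5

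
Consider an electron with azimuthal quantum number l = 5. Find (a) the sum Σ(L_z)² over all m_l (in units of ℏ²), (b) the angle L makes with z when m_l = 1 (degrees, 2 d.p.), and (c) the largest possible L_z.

Σ(L_z)² = 110 ℏ²; θ(m_l=1) ≈ 79.48°; L_z,max = 5ℏ

Σ m_l² = 110, so Σ(L_z)² = 110 ℏ².
For m_l = 1: cos θ = 1/√30, θ ≈ 79.48°.
L_z,max = lℏ = 5ℏ.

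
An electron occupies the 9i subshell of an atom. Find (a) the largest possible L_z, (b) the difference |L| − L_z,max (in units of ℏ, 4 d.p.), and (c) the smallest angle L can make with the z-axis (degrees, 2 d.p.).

L_z,max = 6ℏ; |L|−L_z,max ≈ 0.4807ℏ; θ_min ≈ 22.21°

9i means n = 9, l = 6.
L_z,max = lℏ = 6ℏ.
|L| − L_z,max = (√42 − 6)ℏ ≈ 0.4807ℏ.
cos θ_min = 6/√42, so θ_min ≈ 22.21°.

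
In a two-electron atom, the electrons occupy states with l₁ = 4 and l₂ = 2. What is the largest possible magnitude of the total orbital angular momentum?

|L_tot|_max = √42 ℏ ≈ 6.481ℏ

Angular momentum addition gives L = |l₁ − l₂|, …, l₁ + l₂.
Allowed values: L = 2, 3, 4, 5, 6.
The largest magnitude corresponds to L = 6: |L_tot| = ℏ√(6·7) = √42 ℏ.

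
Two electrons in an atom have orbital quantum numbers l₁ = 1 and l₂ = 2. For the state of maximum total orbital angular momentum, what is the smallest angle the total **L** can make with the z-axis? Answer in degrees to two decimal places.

θ_min ≈ 30.00°

By the triangle rule, |l₁ − l₂| ≤ L ≤ l₁ + l₂.
Allowed values: L = 1, 2, 3.
The maximum is L = 3, with |L_tot| = ℏ√(3·4) = 2√3 ℏ.
The minimum angle with z is arccos(3/√12) ≈ 30.00°.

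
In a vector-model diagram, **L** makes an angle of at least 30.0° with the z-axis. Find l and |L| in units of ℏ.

cos²θ_min = l/(l+1) = 0.7500.
Thus l = 0.7500/(1 − 0.7500) ≈ 3.
Then |L| = ℏ√(3·4) = 2√3 ℏ.

l = 3, |L| = 2√3 ℏ ≈ 3.464ℏ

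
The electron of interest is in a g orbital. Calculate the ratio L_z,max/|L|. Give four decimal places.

L_z,max/|L| = 0.8944

The letter g corresponds to l = 4.
|L| = 2√5 ℏ ≈ 4.4721ℏ, while L_z,max = lℏ = 4ℏ.
L_z,max/|L| = 4/√20 = 0.8944.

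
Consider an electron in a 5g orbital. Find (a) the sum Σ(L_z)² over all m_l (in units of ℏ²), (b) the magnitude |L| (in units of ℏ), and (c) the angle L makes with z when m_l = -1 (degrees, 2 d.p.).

5g means n = 5, l = 4.
Σ m_l² = 60, so Σ(L_z)² = 60 ℏ².
|L| = ℏ√(4·5) = 2√5 ℏ ≈ 4.472ℏ.
For m_l = -1: cos θ = -1/√20, θ ≈ 102.92°.

Σ(L_z)² = 60 ℏ²; |L| = 2√5 ℏ ≈ 4.472ℏ; θ(m_l=-1) ≈ 102.92°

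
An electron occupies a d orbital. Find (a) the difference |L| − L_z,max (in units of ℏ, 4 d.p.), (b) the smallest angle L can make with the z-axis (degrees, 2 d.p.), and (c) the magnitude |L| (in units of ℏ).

|L|−L_z,max ≈ 0.4495ℏ; θ_min ≈ 35.26°; |L| = √6 ℏ ≈ 2.449ℏ

For a d orbital, l = 2.
|L| − L_z,max = (√6 − 2)ℏ ≈ 0.4495ℏ.
cos θ_min = 2/√6, so θ_min ≈ 35.26°.
|L| = ℏ√(2·3) = √6 ℏ ≈ 2.449ℏ.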